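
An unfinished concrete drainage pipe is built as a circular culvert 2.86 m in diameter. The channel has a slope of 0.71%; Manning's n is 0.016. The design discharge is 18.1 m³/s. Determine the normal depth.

Manning's equation rearranged: A R^(2/3) = nQ / (1·√S) = 0.016 × 18.1 / (√0.0071) = 3.437.
At y = 1.92 m: A R^(2/3) = 4.066 — high.
At y = 1.71 m: A R^(2/3) = 3.433 — close enough.

y_n = 1.71 m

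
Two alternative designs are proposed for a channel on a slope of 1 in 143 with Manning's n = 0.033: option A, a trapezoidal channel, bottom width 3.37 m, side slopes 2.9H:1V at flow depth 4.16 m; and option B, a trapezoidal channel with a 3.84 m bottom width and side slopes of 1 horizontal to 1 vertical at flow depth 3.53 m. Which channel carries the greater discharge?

channel A

Channel A: With bottom width b = 3.37 m and side slope z = 2.9: A = (b + zy)y = (3.37 + 2.9×4.16)×4.16 = 64.21 m²; P = b + 2y√(1+z²) = 3.37 + 2×4.16×3.068 = 28.89 m. Hydraulic radius R = A/P = 64.21/28.89 = 2.222 m. Q_A = (1/0.033)·64.21·2.222^(2/3)·√0.006993 = 277.1 m³/s.
Channel B: With bottom width b = 3.84 m and side slope z = 1: A = (b + zy)y = (3.84 + 1×3.53)×3.53 = 26.02 m²; P = b + 2y√(1+z²) = 3.84 + 2×3.53×1.414 = 13.82 m. Hydraulic radius R = A/P = 26.02/13.82 = 1.882 m. Q_B = (1/0.033)·26.02·1.882^(2/3)·√0.006993 = 100.5 m³/s.
Q_A = 277.1 m³/s vs Q_B = 100.5 m³/s, so channel A carries more.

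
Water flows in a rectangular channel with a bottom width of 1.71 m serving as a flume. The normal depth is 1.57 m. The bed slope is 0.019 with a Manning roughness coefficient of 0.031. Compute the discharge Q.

Flow area A = b·y = 1.71 × 1.57 = 2.685 m². Wetted perimeter P = b + 2y = 1.71 + 2×1.57 = 4.85 m.
Hydraulic radius R = A/P = 2.685/4.85 = 0.5535 m.
Manning's equation: Q = (1/n) A R^(2/3) S^(1/2) = (1/0.031) × 2.685 × 0.5535^(2/3) × 0.019^(1/2) = 8.05 m³/s.

Q = 8.05 m³/s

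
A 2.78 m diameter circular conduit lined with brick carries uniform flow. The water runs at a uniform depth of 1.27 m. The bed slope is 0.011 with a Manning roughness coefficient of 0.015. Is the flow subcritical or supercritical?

For a circular section of diameter D = 2.78 m at depth y = 1.27 m, the central angle is θ = 2 arccos(1 − 2y/D) = 2.969 rad. Then A = (D²/8)(θ − sin θ) = 2.702 m² and P = Dθ/2 = 4.127 m.
Hydraulic radius R = A/P = 2.702/4.127 = 0.6547 m.
V = (1/n) R^(2/3) √S = (1/0.015) × 0.6547^(2/3) × √0.011 = 5.272 m/s. Hydraulic depth D_h = A/T = 2.702/2.77 = 0.9755 m.
Froude number Fr = V/√(g·D_h) = 5.272/√(9.81×0.9755) = 1.7, which is greater than 1, so the flow is supercritical.

supercritical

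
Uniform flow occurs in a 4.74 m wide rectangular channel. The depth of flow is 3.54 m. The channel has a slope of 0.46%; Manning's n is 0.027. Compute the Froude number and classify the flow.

Flow area A = b·y = 4.74 × 3.54 = 16.78 m². Wetted perimeter P = b + 2y = 4.74 + 2×3.54 = 11.82 m.
Hydraulic radius R = A/P = 16.78/11.82 = 1.42 m.
V = (1/n) R^(2/3) √S = (1/0.027) × 1.42^(2/3) × √0.0046 = 3.173 m/s. Hydraulic depth D_h = A/T = 16.78/4.74 = 3.54 m.
Froude number Fr = V/√(g·D_h) = 3.173/√(9.81×3.54) = 0.538, which is less than 1, so the flow is subcritical.

subcritical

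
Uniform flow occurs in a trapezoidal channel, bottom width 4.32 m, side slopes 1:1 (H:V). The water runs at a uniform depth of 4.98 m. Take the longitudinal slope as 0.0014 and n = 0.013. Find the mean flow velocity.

With bottom width b = 4.32 m and side slope z = 1: A = (b + zy)y = (4.32 + 1×4.98)×4.98 = 46.31 m²; P = b + 2y√(1+z²) = 4.32 + 2×4.98×1.414 = 18.41 m.
Hydraulic radius R = A/P = 46.31/18.41 = 2.516 m.
From Manning's equation, V = (1/n) R^(2/3) S^(1/2) = (1/0.013) × 2.516^(2/3) × 0.0014^(1/2) = 5.32 m/s.

V = 5.32 m/s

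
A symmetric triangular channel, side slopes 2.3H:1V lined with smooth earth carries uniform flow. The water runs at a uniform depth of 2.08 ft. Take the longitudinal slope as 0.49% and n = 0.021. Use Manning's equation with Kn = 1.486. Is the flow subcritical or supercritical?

subcritical

For a triangular section with side slope z = 2.3: A = zy² = 2.3×2.08² = 9.951 ft²; P = 2y√(1+z²) = 2×2.08×2.508 = 10.43 ft.
Hydraulic radius R = A/P = 9.951/10.43 = 0.9538 ft.
V = (1.486/n) R^(2/3) √S = (1.486/0.021) × 0.9538^(2/3) × √0.0049 = 4.799 ft/s. Hydraulic depth D_h = A/T = 9.951/9.568 = 1.04 ft.
Froude number Fr = V/√(g·D_h) = 4.799/√(32.2×1.04) = 0.829, which is less than 1, so the flow is subcritical.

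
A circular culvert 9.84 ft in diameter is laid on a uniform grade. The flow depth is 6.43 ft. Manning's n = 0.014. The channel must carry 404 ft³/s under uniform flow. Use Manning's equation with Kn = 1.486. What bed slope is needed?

S = 0.0013

For a circular section of diameter D = 9.84 ft at depth y = 6.43 ft, the central angle is θ = 2 arccos(1 − 2y/D) = 3.765 rad. Then A = (D²/8)(θ − sin θ) = 52.65 ft² and P = Dθ/2 = 18.53 ft.
Hydraulic radius R = A/P = 52.65/18.53 = 2.842 ft.
From Manning's equation, S = [nQ / (1.486 A R^(2/3))]² = [0.014 × 404 / (1.486 × 52.65 × 2.842^(2/3))]² = 0.0013.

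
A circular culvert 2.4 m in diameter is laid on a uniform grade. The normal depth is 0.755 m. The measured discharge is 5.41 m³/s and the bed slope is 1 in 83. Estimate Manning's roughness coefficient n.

For a circular section of diameter D = 2.4 m at depth y = 0.755 m, the central angle is θ = 2 arccos(1 − 2y/D) = 2.382 rad. Then A = (D²/8)(θ − sin θ) = 1.219 m² and P = Dθ/2 = 2.858 m.
Hydraulic radius R = A/P = 1.219/2.858 = 0.4265 m.
Rearranging Manning's equation: n = (1/Q) A R^(2/3) S^(1/2) = (1/5.41) × 1.219 × 0.4265^(2/3) × √0.01205 = 0.014.

n = 0.014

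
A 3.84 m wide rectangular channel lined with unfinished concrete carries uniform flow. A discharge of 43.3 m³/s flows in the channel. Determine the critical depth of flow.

y_c = 2.35 m

For a rectangular channel, critical depth y_c = (q²/g)^(1/3) where q = Q/b = 43.3/3.84 = 11.28 m²/s.
So y_c = (11.28²/9.81)^(1/3) = 2.35 m.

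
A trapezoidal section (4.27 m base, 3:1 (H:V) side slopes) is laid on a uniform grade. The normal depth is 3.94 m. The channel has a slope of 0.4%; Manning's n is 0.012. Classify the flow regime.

With bottom width b = 4.27 m and side slope z = 3: A = (b + zy)y = (4.27 + 3×3.94)×3.94 = 63.39 m²; P = b + 2y√(1+z²) = 4.27 + 2×3.94×3.162 = 29.19 m.
Hydraulic radius R = A/P = 63.39/29.19 = 2.172 m.
V = (1/n) R^(2/3) √S = (1/0.012) × 2.172^(2/3) × √0.004 = 8.839 m/s. Hydraulic depth D_h = A/T = 63.39/27.91 = 2.271 m.
Froude number Fr = V/√(g·D_h) = 8.839/√(9.81×2.271) = 1.87, which is greater than 1, so the flow is supercritical.

supercritical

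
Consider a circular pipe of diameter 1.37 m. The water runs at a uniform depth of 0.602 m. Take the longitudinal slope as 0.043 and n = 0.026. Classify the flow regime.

supercritical

For a circular section of diameter D = 1.37 m at depth y = 0.602 m, the central angle is θ = 2 arccos(1 − 2y/D) = 2.899 rad. Then A = (D²/8)(θ − sin θ) = 0.6236 m² and P = Dθ/2 = 1.986 m.
Hydraulic radius R = A/P = 0.6236/1.986 = 0.3141 m.
V = (1/n) R^(2/3) √S = (1/0.026) × 0.3141^(2/3) × √0.043 = 3.685 m/s. Hydraulic depth D_h = A/T = 0.6236/1.36 = 0.4586 m.
Froude number Fr = V/√(g·D_h) = 3.685/√(9.81×0.4586) = 1.74, which is greater than 1, so the flow is supercritical.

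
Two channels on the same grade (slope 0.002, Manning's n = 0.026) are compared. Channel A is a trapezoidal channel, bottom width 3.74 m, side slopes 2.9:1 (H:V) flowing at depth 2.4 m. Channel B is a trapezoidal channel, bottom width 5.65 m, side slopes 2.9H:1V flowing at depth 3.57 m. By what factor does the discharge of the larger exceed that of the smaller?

Channel A: With bottom width b = 3.74 m and side slope z = 2.9: A = (b + zy)y = (3.74 + 2.9×2.4)×2.4 = 25.68 m²; P = b + 2y√(1+z²) = 3.74 + 2×2.4×3.068 = 18.46 m. Hydraulic radius R = A/P = 25.68/18.46 = 1.391 m. Q_A = (1/0.026)·25.68·1.391^(2/3)·√0.002 = 55.04 m³/s.
Channel B: With bottom width b = 5.65 m and side slope z = 2.9: A = (b + zy)y = (5.65 + 2.9×3.57)×3.57 = 57.13 m²; P = b + 2y√(1+z²) = 5.65 + 2×3.57×3.068 = 27.55 m. Hydraulic radius R = A/P = 57.13/27.55 = 2.074 m. Q_B = (1/0.026)·57.13·2.074^(2/3)·√0.002 = 159.8 m³/s.
The larger discharge is 159.8 m³/s and the smaller is 55.04 m³/s; the ratio is 2.9.

2.9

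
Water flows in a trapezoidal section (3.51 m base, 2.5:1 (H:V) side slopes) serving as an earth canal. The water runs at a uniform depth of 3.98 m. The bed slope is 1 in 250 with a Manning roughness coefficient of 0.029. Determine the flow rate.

Q = 194 m³/s

With bottom width b = 3.51 m and side slope z = 2.5: A = (b + zy)y = (3.51 + 2.5×3.98)×3.98 = 53.57 m²; P = b + 2y√(1+z²) = 3.51 + 2×3.98×2.693 = 24.94 m.
Hydraulic radius R = A/P = 53.57/24.94 = 2.148 m.
Manning's equation: Q = (1/n) A R^(2/3) S^(1/2) = (1/0.029) × 53.57 × 2.148^(2/3) × 0.004^(1/2) = 194 m³/s.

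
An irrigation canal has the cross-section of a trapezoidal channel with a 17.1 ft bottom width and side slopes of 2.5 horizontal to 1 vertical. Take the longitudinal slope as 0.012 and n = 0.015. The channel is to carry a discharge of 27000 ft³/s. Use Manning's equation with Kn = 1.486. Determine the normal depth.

y_n = 13.1 ft

Manning's equation rearranged: A R^(2/3) = nQ / (1.486·√S) = 0.015 × 27000 / (1.486 × √0.012) = 2488.
Trying y = 9.33 ft: A R^(2/3) = 1189 — low.
Trying y = 13.1 ft: A R^(2/3) = 2491 — matches.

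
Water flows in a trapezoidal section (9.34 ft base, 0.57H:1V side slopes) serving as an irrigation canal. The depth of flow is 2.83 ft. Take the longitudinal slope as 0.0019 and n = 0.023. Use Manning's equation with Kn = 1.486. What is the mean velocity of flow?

V = 4.4 ft/s

With bottom width b = 9.34 ft and side slope z = 0.57: A = (b + zy)y = (9.34 + 0.57×2.83)×2.83 = 31 ft²; P = b + 2y√(1+z²) = 9.34 + 2×2.83×1.151 = 15.85 ft.
Hydraulic radius R = A/P = 31/15.85 = 1.955 ft.
From Manning's equation, V = (1.486/n) R^(2/3) S^(1/2) = (1.486/0.023) × 1.955^(2/3) × 0.0019^(1/2) = 4.4 ft/s.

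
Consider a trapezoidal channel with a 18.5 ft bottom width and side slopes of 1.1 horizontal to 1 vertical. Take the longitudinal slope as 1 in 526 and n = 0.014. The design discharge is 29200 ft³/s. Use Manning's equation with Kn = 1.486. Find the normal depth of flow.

y_n = 25.3 ft

Manning's equation rearranged: A R^(2/3) = nQ / (1.486·√S) = 0.014 × 29200 / (1.486 × √0.001901) = 6309.
At y = 21.5 ft: A R^(2/3) = 4481 — too small.
At y = 25.3 ft: A R^(2/3) = 6316 — matches.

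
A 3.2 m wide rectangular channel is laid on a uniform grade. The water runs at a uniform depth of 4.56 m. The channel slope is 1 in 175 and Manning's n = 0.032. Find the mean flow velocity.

V = 2.64 m/s

Flow area A = b·y = 3.2 × 4.56 = 14.59 m². Wetted perimeter P = b + 2y = 3.2 + 2×4.56 = 12.32 m.
Hydraulic radius R = A/P = 14.59/12.32 = 1.184 m.
From Manning's equation, V = (1/n) R^(2/3) S^(1/2) = (1/0.032) × 1.184^(2/3) × 0.005714^(1/2) = 2.64 m/s.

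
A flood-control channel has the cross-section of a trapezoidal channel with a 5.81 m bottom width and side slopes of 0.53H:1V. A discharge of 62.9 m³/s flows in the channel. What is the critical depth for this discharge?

y_c = 2.14 m

At critical depth, Q² T / (g A³) = 1, i.e. A³/T = Q²/g = 62.9²/9.81 = 403.3.
Try y = 1.92 m: A³/T = 287.1 — too small.
Try y = 2.71 m: A³/T = 872.2 — too large.
Try y = 2.14 m: A³/T = 406.2 — matches.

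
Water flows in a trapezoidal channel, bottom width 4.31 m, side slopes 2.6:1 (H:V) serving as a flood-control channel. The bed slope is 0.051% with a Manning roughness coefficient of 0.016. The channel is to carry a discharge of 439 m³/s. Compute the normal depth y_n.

y_n = 6.49 m

Manning's equation rearranged: A R^(2/3) = nQ / (1·√S) = 0.016 × 439 / (√0.00051) = 311.
At y = 5.08 m: A R^(2/3) = 173.8 — low.
At y = 8.28 m: A R^(2/3) = 560.6 — high.
At y = 6.49 m: A R^(2/3) = 310.7 — matches.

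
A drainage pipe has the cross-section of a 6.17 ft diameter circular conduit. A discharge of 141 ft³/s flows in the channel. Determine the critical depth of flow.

At critical depth, Q² T / (g A³) = 1, i.e. A³/T = Q²/g = 141²/32.2 = 617.4.
Try y = 2.7 ft: A³/T = 325.2 — too small.
Try y = 4.08 ft: A³/T = 1581 — too large.
Try y = 3.19 ft: A³/T = 615.3 — ≈ 617.4.

y_c = 3.19 ft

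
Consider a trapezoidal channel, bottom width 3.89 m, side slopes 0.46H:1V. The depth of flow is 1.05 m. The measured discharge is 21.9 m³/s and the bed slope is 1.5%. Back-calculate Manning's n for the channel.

n = 0.021

With bottom width b = 3.89 m and side slope z = 0.46: A = (b + zy)y = (3.89 + 0.46×1.05)×1.05 = 4.592 m²; P = b + 2y√(1+z²) = 3.89 + 2×1.05×1.101 = 6.202 m.
Hydraulic radius R = A/P = 4.592/6.202 = 0.7404 m.
Rearranging Manning's equation: n = (1/Q) A R^(2/3) S^(1/2) = (1/21.9) × 4.592 × 0.7404^(2/3) × √0.015 = 0.021.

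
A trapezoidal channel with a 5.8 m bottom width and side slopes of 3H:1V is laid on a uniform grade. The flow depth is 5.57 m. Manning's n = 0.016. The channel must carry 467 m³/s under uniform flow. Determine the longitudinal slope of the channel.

With bottom width b = 5.8 m and side slope z = 3: A = (b + zy)y = (5.8 + 3×5.57)×5.57 = 125.4 m²; P = b + 2y√(1+z²) = 5.8 + 2×5.57×3.162 = 41.03 m.
Hydraulic radius R = A/P = 125.4/41.03 = 3.056 m.
From Manning's equation, S = [nQ / (1 A R^(2/3))]² = [0.016 × 467 / (1 × 125.4 × 3.056^(2/3))]² = 0.000801.

S = 0.000801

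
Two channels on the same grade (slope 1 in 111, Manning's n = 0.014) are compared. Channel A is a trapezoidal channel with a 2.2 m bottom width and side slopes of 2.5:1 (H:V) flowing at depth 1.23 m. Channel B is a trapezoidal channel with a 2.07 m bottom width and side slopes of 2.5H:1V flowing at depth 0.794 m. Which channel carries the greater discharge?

channel A

Channel A: With bottom width b = 2.2 m and side slope z = 2.5: A = (b + zy)y = (2.2 + 2.5×1.23)×1.23 = 6.488 m²; P = b + 2y√(1+z²) = 2.2 + 2×1.23×2.693 = 8.824 m. Hydraulic radius R = A/P = 6.488/8.824 = 0.7353 m. Q_A = (1/0.014)·6.488·0.7353^(2/3)·√0.009009 = 35.84 m³/s.
Channel B: With bottom width b = 2.07 m and side slope z = 2.5: A = (b + zy)y = (2.07 + 2.5×0.794)×0.794 = 3.22 m²; P = b + 2y√(1+z²) = 2.07 + 2×0.794×2.693 = 6.346 m. Hydraulic radius R = A/P = 3.22/6.346 = 0.5074 m. Q_B = (1/0.014)·3.22·0.5074^(2/3)·√0.009009 = 13.89 m³/s.
Q_A = 35.84 m³/s vs Q_B = 13.89 m³/s, so channel A carries more.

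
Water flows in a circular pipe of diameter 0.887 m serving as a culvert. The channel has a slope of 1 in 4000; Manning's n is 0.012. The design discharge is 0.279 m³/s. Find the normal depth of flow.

y_n = 0.68 m

Manning's equation rearranged: A R^(2/3) = nQ / (1·√S) = 0.012 × 0.279 / (√0.00025) = 0.2117.
At y = 0.747 m: A R^(2/3) = 0.2316 — over.
At y = 0.68 m: A R^(2/3) = 0.2116 — ≈ 0.2117.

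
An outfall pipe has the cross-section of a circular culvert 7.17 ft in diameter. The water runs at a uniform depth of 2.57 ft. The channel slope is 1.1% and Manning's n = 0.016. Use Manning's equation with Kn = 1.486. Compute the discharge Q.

For a circular section of diameter D = 7.17 ft at depth y = 2.57 ft, the central angle is θ = 2 arccos(1 − 2y/D) = 2.567 rad. Then A = (D²/8)(θ − sin θ) = 13.01 ft² and P = Dθ/2 = 9.204 ft.
Hydraulic radius R = A/P = 13.01/9.204 = 1.413 ft.
Manning's equation: Q = (1.486/n) A R^(2/3) S^(1/2) = (1.486/0.016) × 13.01 × 1.413^(2/3) × 0.011^(1/2) = 160 ft³/s.

Q = 160 ft³/s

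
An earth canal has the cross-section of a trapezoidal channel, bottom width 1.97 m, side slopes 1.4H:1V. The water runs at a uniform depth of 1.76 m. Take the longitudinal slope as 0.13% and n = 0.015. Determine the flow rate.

Q = 18.4 m³/s

With bottom width b = 1.97 m and side slope z = 1.4: A = (b + zy)y = (1.97 + 1.4×1.76)×1.76 = 7.804 m²; P = b + 2y√(1+z²) = 1.97 + 2×1.76×1.72 = 8.026 m.
Hydraulic radius R = A/P = 7.804/8.026 = 0.9723 m.
Manning's equation: Q = (1/n) A R^(2/3) S^(1/2) = (1/0.015) × 7.804 × 0.9723^(2/3) × 0.0013^(1/2) = 18.4 m³/s.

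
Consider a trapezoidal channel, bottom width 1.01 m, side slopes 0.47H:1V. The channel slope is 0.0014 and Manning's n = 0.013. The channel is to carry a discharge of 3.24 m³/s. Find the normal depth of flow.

y_n = 1.15 m

Manning's equation rearranged: A R^(2/3) = nQ / (1·√S) = 0.013 × 3.24 / (√0.0014) = 1.126.
Try y = 1.36 m: A R^(2/3) = 1.521 — too large.
Try y = 0.941 m: A R^(2/3) = 0.7934 — too small.
Try y = 1.15 m: A R^(2/3) = 1.126 — close enough.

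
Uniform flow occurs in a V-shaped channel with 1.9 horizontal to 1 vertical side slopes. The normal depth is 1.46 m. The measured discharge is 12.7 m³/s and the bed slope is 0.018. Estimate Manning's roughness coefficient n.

For a triangular section with side slope z = 1.9: A = zy² = 1.9×1.46² = 4.05 m²; P = 2y√(1+z²) = 2×1.46×2.147 = 6.27 m.
Hydraulic radius R = A/P = 4.05/6.27 = 0.646 m.
Rearranging Manning's equation: n = (1/Q) A R^(2/3) S^(1/2) = (1/12.7) × 4.05 × 0.646^(2/3) × √0.018 = 0.032.

n = 0.032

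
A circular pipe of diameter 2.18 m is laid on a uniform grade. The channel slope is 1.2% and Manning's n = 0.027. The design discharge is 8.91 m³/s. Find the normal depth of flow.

Manning's equation rearranged: A R^(2/3) = nQ / (1·√S) = 0.027 × 8.91 / (√0.012) = 2.196.
Try y = 1.95 m: A R^(2/3) = 2.647 — over.
Try y = 1.12 m: A R^(2/3) = 1.304 — short.
Try y = 1.59 m: A R^(2/3) = 2.196 — ≈ 2.196.

y_n = 1.59 m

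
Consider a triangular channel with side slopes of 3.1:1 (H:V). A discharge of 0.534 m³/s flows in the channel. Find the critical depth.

y_c = 0.36 m

At critical depth, Q² T / (g A³) = 1, i.e. A³/T = Q²/g = 0.534²/9.81 = 0.02907.
Trying y = 0.316 m: A³/T = 0.01514 — too small.
Trying y = 0.423 m: A³/T = 0.06507 — too large.
Trying y = 0.36 m: A³/T = 0.02905 — ≈ 0.02907.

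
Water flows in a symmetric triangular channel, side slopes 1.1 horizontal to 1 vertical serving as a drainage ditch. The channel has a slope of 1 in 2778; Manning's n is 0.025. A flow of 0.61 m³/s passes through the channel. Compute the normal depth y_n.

y_n = 1.14 m

Manning's equation rearranged: A R^(2/3) = nQ / (1·√S) = 0.025 × 0.61 / (√0.00036) = 0.8038.
Try y = 1.45 m: A R^(2/3) = 1.527 — high.
Try y = 0.909 m: A R^(2/3) = 0.4395 — low.
Try y = 1.14 m: A R^(2/3) = 0.804 — matches.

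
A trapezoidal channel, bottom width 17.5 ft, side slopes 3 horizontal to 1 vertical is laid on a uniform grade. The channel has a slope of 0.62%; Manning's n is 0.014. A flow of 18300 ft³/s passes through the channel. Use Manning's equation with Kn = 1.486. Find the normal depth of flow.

Manning's equation rearranged: A R^(2/3) = nQ / (1.486·√S) = 0.014 × 18300 / (1.486 × √0.0062) = 2190.
Trying y = 13.8 ft: A R^(2/3) = 3185 — high.
Trying y = 8.1 ft: A R^(2/3) = 980.3 — low.
Trying y = 11.7 ft: A R^(2/3) = 2193 — close enough.

y_n = 11.7 ft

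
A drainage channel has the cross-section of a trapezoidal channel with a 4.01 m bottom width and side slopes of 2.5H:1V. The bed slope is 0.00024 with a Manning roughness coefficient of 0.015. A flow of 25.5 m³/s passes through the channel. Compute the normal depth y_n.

Manning's equation rearranged: A R^(2/3) = nQ / (1·√S) = 0.015 × 25.5 / (√0.00024) = 24.69.
Trying y = 2.7 m: A R^(2/3) = 39.18 — high.
Trying y = 2.18 m: A R^(2/3) = 24.68 — ≈ 24.69.

y_n = 2.18 m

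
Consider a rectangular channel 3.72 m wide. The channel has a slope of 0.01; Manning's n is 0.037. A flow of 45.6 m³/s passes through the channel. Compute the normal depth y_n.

Manning's equation rearranged: A R^(2/3) = nQ / (1·√S) = 0.037 × 45.6 / (√0.01) = 16.87.
Try y = 3.29 m: A R^(2/3) = 13.73 — short.
Try y = 3.89 m: A R^(2/3) = 16.87 — close enough.

y_n = 3.89 m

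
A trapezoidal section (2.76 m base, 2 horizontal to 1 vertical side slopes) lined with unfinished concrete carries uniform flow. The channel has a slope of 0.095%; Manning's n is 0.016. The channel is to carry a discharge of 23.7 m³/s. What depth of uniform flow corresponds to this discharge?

Manning's equation rearranged: A R^(2/3) = nQ / (1·√S) = 0.016 × 23.7 / (√0.00095) = 12.3.
At y = 2.27 m: A R^(2/3) = 19.57 — too large.
At y = 1.46 m: A R^(2/3) = 7.689 — too small.
At y = 1.83 m: A R^(2/3) = 12.32 — matches.

y_n = 1.83 m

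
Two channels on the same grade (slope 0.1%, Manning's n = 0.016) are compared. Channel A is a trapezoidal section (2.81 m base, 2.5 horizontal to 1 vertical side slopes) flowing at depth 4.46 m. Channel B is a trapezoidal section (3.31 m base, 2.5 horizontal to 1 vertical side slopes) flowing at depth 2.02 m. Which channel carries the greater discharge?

channel A

Channel A: With bottom width b = 2.81 m and side slope z = 2.5: A = (b + zy)y = (2.81 + 2.5×4.46)×4.46 = 62.26 m²; P = b + 2y√(1+z²) = 2.81 + 2×4.46×2.693 = 26.83 m. Hydraulic radius R = A/P = 62.26/26.83 = 2.321 m. Q_A = (1/0.016)·62.26·2.321^(2/3)·√0.001 = 215.7 m³/s.
Channel B: With bottom width b = 3.31 m and side slope z = 2.5: A = (b + zy)y = (3.31 + 2.5×2.02)×2.02 = 16.89 m²; P = b + 2y√(1+z²) = 3.31 + 2×2.02×2.693 = 14.19 m. Hydraulic radius R = A/P = 16.89/14.19 = 1.19 m. Q_B = (1/0.016)·16.89·1.19^(2/3)·√0.001 = 37.49 m³/s.
Q_A = 215.7 m³/s vs Q_B = 37.49 m³/s, so channel A carries more.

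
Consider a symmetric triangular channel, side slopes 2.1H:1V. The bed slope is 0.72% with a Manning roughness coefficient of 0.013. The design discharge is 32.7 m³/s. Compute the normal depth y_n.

y_n = 1.69 m

Manning's equation rearranged: A R^(2/3) = nQ / (1·√S) = 0.013 × 32.7 / (√0.0072) = 5.01.
At y = 1.95 m: A R^(2/3) = 7.335 — over.
At y = 1.52 m: A R^(2/3) = 3.775 — short.
At y = 1.69 m: A R^(2/3) = 5.008 — ≈ 5.01.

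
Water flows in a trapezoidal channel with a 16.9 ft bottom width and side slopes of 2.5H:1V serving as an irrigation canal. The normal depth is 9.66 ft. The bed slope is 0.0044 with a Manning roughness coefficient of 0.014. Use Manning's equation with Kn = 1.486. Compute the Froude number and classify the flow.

supercritical

With bottom width b = 16.9 ft and side slope z = 2.5: A = (b + zy)y = (16.9 + 2.5×9.66)×9.66 = 396.5 ft²; P = b + 2y√(1+z²) = 16.9 + 2×9.66×2.693 = 68.92 ft.
Hydraulic radius R = A/P = 396.5/68.92 = 5.754 ft.
V = (1.486/n) R^(2/3) √S = (1.486/0.014) × 5.754^(2/3) × √0.0044 = 22.61 ft/s. Hydraulic depth D_h = A/T = 396.5/65.2 = 6.082 ft.
Froude number Fr = V/√(g·D_h) = 22.61/√(32.2×6.082) = 1.62, which is greater than 1, so the flow is supercritical.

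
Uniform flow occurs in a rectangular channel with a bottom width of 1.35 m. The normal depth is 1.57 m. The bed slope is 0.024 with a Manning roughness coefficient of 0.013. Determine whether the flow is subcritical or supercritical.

supercritical

Flow area A = b·y = 1.35 × 1.57 = 2.12 m². Wetted perimeter P = b + 2y = 1.35 + 2×1.57 = 4.49 m.
Hydraulic radius R = A/P = 2.12/4.49 = 0.472 m.
V = (1/n) R^(2/3) √S = (1/0.013) × 0.472^(2/3) × √0.024 = 7.225 m/s. Hydraulic depth D_h = A/T = 2.12/1.35 = 1.57 m.
Froude number Fr = V/√(g·D_h) = 7.225/√(9.81×1.57) = 1.84, which is greater than 1, so the flow is supercritical.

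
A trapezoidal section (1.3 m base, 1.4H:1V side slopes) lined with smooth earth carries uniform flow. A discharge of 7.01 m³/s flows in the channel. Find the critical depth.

y_c = 1.01 m

At critical depth, Q² T / (g A³) = 1, i.e. A³/T = Q²/g = 7.01²/9.81 = 5.009.
Try y = 1.23 m: A³/T = 10.83 — too large.
Try y = 1.01 m: A³/T = 4.989 — ≈ 5.009.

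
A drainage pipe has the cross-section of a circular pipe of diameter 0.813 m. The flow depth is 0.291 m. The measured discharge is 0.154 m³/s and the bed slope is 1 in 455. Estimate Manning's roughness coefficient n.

n = 0.015

For a circular section of diameter D = 0.813 m at depth y = 0.291 m, the central angle is θ = 2 arccos(1 − 2y/D) = 2.565 rad. Then A = (D²/8)(θ − sin θ) = 0.1669 m² and P = Dθ/2 = 1.043 m.
Hydraulic radius R = A/P = 0.1669/1.043 = 0.1601 m.
Rearranging Manning's equation: n = (1/Q) A R^(2/3) S^(1/2) = (1/0.154) × 0.1669 × 0.1601^(2/3) × √0.002198 = 0.015.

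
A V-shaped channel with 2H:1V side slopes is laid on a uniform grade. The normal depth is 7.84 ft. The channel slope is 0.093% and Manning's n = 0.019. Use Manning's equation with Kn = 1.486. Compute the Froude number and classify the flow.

subcritical

For a triangular section with side slope z = 2: A = zy² = 2×7.84² = 122.9 ft²; P = 2y√(1+z²) = 2×7.84×2.236 = 35.06 ft.
Hydraulic radius R = A/P = 122.9/35.06 = 3.506 ft.
V = (1.486/n) R^(2/3) √S = (1.486/0.019) × 3.506^(2/3) × √0.00093 = 5.505 ft/s. Hydraulic depth D_h = A/T = 122.9/31.36 = 3.92 ft.
Froude number Fr = V/√(g·D_h) = 5.505/√(32.2×3.92) = 0.49, which is less than 1, so the flow is subcritical.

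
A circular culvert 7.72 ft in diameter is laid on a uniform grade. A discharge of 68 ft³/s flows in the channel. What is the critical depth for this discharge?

At critical depth, Q² T / (g A³) = 1, i.e. A³/T = Q²/g = 68²/32.2 = 143.6.
At y = 1.48 ft: A³/T = 40.6 — too small.
At y = 2.05 ft: A³/T = 145 — ≈ 143.6.

y_c = 2.05 ft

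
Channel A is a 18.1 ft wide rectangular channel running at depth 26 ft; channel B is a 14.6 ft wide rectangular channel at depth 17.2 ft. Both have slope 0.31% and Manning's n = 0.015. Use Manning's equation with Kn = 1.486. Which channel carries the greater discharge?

Channel A: Flow area A = b·y = 18.1 × 26 = 470.6 ft². Wetted perimeter P = b + 2y = 18.1 + 2×26 = 70.1 ft. Hydraulic radius R = A/P = 470.6/70.1 = 6.713 ft. Q_A = (1.486/0.015)·470.6·6.713^(2/3)·√0.0031 = 9237 ft³/s.
Channel B: Flow area A = b·y = 14.6 × 17.2 = 251.1 ft². Wetted perimeter P = b + 2y = 14.6 + 2×17.2 = 49 ft. Hydraulic radius R = A/P = 251.1/49 = 5.125 ft. Q_B = (1.486/0.015)·251.1·5.125^(2/3)·√0.0031 = 4117 ft³/s.
Q_A = 9237 ft³/s vs Q_B = 4117 ft³/s, so channel A carries more.

channel A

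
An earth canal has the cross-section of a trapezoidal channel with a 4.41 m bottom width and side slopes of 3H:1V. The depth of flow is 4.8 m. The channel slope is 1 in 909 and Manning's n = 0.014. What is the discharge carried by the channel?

With bottom width b = 4.41 m and side slope z = 3: A = (b + zy)y = (4.41 + 3×4.8)×4.8 = 90.29 m²; P = b + 2y√(1+z²) = 4.41 + 2×4.8×3.162 = 34.77 m.
Hydraulic radius R = A/P = 90.29/34.77 = 2.597 m.
Manning's equation: Q = (1/n) A R^(2/3) S^(1/2) = (1/0.014) × 90.29 × 2.597^(2/3) × 0.0011^(1/2) = 404 m³/s.

Q = 404 m³/s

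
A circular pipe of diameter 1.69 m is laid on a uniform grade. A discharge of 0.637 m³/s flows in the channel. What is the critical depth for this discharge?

At critical depth, Q² T / (g A³) = 1, i.e. A³/T = Q²/g = 0.637²/9.81 = 0.04136.
At y = 0.344 m: A³/T = 0.02582 — low.
At y = 0.459 m: A³/T = 0.07956 — high.
At y = 0.388 m: A³/T = 0.04133 — close enough.

y_c = 0.388 m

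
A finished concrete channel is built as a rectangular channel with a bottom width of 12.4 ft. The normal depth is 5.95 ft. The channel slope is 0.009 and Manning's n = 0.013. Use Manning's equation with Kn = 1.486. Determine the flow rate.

Q = 1680 ft³/s

Flow area A = b·y = 12.4 × 5.95 = 73.78 ft². Wetted perimeter P = b + 2y = 12.4 + 2×5.95 = 24.3 ft.
Hydraulic radius R = A/P = 73.78/24.3 = 3.036 ft.
Manning's equation: Q = (1.486/n) A R^(2/3) S^(1/2) = (1.486/0.013) × 73.78 × 3.036^(2/3) × 0.009^(1/2) = 1680 ft³/s.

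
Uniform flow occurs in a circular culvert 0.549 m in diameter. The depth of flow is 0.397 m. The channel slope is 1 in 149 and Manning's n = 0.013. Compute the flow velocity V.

V = 1.89 m/s

For a circular section of diameter D = 0.549 m at depth y = 0.397 m, the central angle is θ = 2 arccos(1 − 2y/D) = 4.067 rad. Then A = (D²/8)(θ − sin θ) = 0.1833 m² and P = Dθ/2 = 1.116 m.
Hydraulic radius R = A/P = 0.1833/1.116 = 0.1642 m.
From Manning's equation, V = (1/n) R^(2/3) S^(1/2) = (1/0.013) × 0.1642^(2/3) × 0.006711^(1/2) = 1.89 m/s.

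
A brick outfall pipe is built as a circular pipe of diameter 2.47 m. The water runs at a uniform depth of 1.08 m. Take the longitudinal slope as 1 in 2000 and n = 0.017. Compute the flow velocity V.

V = 0.898 m/s

For a circular section of diameter D = 2.47 m at depth y = 1.08 m, the central angle is θ = 2 arccos(1 − 2y/D) = 2.89 rad. Then A = (D²/8)(θ − sin θ) = 2.014 m² and P = Dθ/2 = 3.569 m.
Hydraulic radius R = A/P = 2.014/3.569 = 0.5643 m.
From Manning's equation, V = (1/n) R^(2/3) S^(1/2) = (1/0.017) × 0.5643^(2/3) × 0.0005^(1/2) = 0.898 m/s.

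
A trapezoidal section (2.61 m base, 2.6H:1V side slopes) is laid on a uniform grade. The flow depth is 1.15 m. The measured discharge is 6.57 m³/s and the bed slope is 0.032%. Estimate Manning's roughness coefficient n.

With bottom width b = 2.61 m and side slope z = 2.6: A = (b + zy)y = (2.61 + 2.6×1.15)×1.15 = 6.44 m²; P = b + 2y√(1+z²) = 2.61 + 2×1.15×2.786 = 9.017 m.
Hydraulic radius R = A/P = 6.44/9.017 = 0.7142 m.
Rearranging Manning's equation: n = (1/Q) A R^(2/3) S^(1/2) = (1/6.57) × 6.44 × 0.7142^(2/3) × √0.00032 = 0.014.

n = 0.014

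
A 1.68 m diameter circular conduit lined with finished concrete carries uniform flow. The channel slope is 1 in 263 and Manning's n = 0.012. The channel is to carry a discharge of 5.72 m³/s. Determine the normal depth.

Manning's equation rearranged: A R^(2/3) = nQ / (1·√S) = 0.012 × 5.72 / (√0.003802) = 1.113.
At y = 0.992 m: A R^(2/3) = 0.8149 — too small.
At y = 1.24 m: A R^(2/3) = 1.112 — close enough.

y_n = 1.24 m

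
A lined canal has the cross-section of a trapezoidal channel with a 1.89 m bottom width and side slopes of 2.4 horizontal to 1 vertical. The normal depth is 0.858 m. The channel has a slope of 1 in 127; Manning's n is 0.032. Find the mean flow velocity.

With bottom width b = 1.89 m and side slope z = 2.4: A = (b + zy)y = (1.89 + 2.4×0.858)×0.858 = 3.388 m²; P = b + 2y√(1+z²) = 1.89 + 2×0.858×2.6 = 6.352 m.
Hydraulic radius R = A/P = 3.388/6.352 = 0.5335 m.
From Manning's equation, V = (1/n) R^(2/3) S^(1/2) = (1/0.032) × 0.5335^(2/3) × 0.007874^(1/2) = 1.82 m/s.

V = 1.82 m/s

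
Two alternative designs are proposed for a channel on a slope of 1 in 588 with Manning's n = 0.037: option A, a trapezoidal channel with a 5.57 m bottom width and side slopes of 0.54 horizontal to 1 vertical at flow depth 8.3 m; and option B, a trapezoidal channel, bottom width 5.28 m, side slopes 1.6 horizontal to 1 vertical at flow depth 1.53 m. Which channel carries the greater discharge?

Channel A: With bottom width b = 5.57 m and side slope z = 0.54: A = (b + zy)y = (5.57 + 0.54×8.3)×8.3 = 83.43 m²; P = b + 2y√(1+z²) = 5.57 + 2×8.3×1.136 = 24.44 m. Hydraulic radius R = A/P = 83.43/24.44 = 3.414 m. Q_A = (1/0.037)·83.43·3.414^(2/3)·√0.001701 = 210.9 m³/s.
Channel B: With bottom width b = 5.28 m and side slope z = 1.6: A = (b + zy)y = (5.28 + 1.6×1.53)×1.53 = 11.82 m²; P = b + 2y√(1+z²) = 5.28 + 2×1.53×1.887 = 11.05 m. Hydraulic radius R = A/P = 11.82/11.05 = 1.07 m. Q_B = (1/0.037)·11.82·1.07^(2/3)·√0.001701 = 13.78 m³/s.
Q_A = 210.9 m³/s vs Q_B = 13.78 m³/s, so channel A carries more.

channel A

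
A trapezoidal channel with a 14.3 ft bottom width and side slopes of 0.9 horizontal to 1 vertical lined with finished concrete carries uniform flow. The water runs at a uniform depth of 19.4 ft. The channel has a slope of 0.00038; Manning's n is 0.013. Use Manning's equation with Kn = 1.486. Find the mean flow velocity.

With bottom width b = 14.3 ft and side slope z = 0.9: A = (b + zy)y = (14.3 + 0.9×19.4)×19.4 = 616.1 ft²; P = b + 2y√(1+z²) = 14.3 + 2×19.4×1.345 = 66.5 ft.
Hydraulic radius R = A/P = 616.1/66.5 = 9.265 ft.
From Manning's equation, V = (1.486/n) R^(2/3) S^(1/2) = (1.486/0.013) × 9.265^(2/3) × 0.00038^(1/2) = 9.83 ft/s.

V = 9.83 ft/s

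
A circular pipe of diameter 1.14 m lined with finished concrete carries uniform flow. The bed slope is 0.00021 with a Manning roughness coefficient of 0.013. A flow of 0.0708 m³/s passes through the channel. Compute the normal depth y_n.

Manning's equation rearranged: A R^(2/3) = nQ / (1·√S) = 0.013 × 0.0708 / (√0.00021) = 0.06351.
Try y = 0.215 m: A R^(2/3) = 0.03436 — short.
Try y = 0.369 m: A R^(2/3) = 0.1002 — over.
Try y = 0.292 m: A R^(2/3) = 0.06353 — matches.

y_n = 0.292 m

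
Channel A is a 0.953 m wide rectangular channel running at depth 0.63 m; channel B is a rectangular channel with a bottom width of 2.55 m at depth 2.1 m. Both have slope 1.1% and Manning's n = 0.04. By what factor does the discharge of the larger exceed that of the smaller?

18.2

Channel A: Flow area A = b·y = 0.953 × 0.63 = 0.6004 m². Wetted perimeter P = b + 2y = 0.953 + 2×0.63 = 2.213 m. Hydraulic radius R = A/P = 0.6004/2.213 = 0.2713 m. Q_A = (1/0.04)·0.6004·0.2713^(2/3)·√0.011 = 0.6597 m³/s.
Channel B: Flow area A = b·y = 2.55 × 2.1 = 5.355 m². Wetted perimeter P = b + 2y = 2.55 + 2×2.1 = 6.75 m. Hydraulic radius R = A/P = 5.355/6.75 = 0.7933 m. Q_B = (1/0.04)·5.355·0.7933^(2/3)·√0.011 = 12.03 m³/s.
The larger discharge is 12.03 m³/s and the smaller is 0.6597 m³/s; the ratio is 18.2.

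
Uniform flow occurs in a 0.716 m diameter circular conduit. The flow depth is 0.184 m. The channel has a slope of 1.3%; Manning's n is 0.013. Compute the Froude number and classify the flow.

supercritical

For a circular section of diameter D = 0.716 m at depth y = 0.184 m, the central angle is θ = 2 arccos(1 − 2y/D) = 2.127 rad. Then A = (D²/8)(θ − sin θ) = 0.08183 m² and P = Dθ/2 = 0.7613 m.
Hydraulic radius R = A/P = 0.08183/0.7613 = 0.1075 m.
V = (1/n) R^(2/3) √S = (1/0.013) × 0.1075^(2/3) × √0.013 = 1.983 m/s. Hydraulic depth D_h = A/T = 0.08183/0.6257 = 0.1308 m.
Froude number Fr = V/√(g·D_h) = 1.983/√(9.81×0.1308) = 1.75, which is greater than 1, so the flow is supercritical.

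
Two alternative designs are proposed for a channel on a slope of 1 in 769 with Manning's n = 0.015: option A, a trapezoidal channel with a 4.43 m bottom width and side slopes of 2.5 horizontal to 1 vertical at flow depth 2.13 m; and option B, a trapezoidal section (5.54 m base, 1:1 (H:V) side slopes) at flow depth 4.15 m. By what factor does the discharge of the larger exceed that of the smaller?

Channel A: With bottom width b = 4.43 m and side slope z = 2.5: A = (b + zy)y = (4.43 + 2.5×2.13)×2.13 = 20.78 m²; P = b + 2y√(1+z²) = 4.43 + 2×2.13×2.693 = 15.9 m. Hydraulic radius R = A/P = 20.78/15.9 = 1.307 m. Q_A = (1/0.015)·20.78·1.307^(2/3)·√0.0013 = 59.71 m³/s.
Channel B: With bottom width b = 5.54 m and side slope z = 1: A = (b + zy)y = (5.54 + 1×4.15)×4.15 = 40.21 m²; P = b + 2y√(1+z²) = 5.54 + 2×4.15×1.414 = 17.28 m. Hydraulic radius R = A/P = 40.21/17.28 = 2.327 m. Q_B = (1/0.015)·40.21·2.327^(2/3)·√0.0013 = 169.8 m³/s.
The larger discharge is 169.8 m³/s and the smaller is 59.71 m³/s; the ratio is 2.84.

2.84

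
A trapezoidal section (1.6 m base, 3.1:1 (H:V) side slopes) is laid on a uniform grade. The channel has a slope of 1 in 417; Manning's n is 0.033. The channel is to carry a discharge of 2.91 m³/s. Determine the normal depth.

Manning's equation rearranged: A R^(2/3) = nQ / (1·√S) = 0.033 × 2.91 / (√0.002398) = 1.961.
Trying y = 0.602 m: A R^(2/3) = 1.091 — low.
Trying y = 0.875 m: A R^(2/3) = 2.43 — high.
Trying y = 0.793 m: A R^(2/3) = 1.961 — matches.

y_n = 0.793 m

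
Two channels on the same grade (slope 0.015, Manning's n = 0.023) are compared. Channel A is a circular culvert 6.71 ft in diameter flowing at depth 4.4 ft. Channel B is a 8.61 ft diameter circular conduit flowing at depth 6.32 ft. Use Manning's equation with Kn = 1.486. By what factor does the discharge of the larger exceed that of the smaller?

2.26

Channel A: For a circular section of diameter D = 6.71 ft at depth y = 4.4 ft, the central angle is θ = 2 arccos(1 − 2y/D) = 3.775 rad. Then A = (D²/8)(θ − sin θ) = 24.58 ft² and P = Dθ/2 = 12.67 ft. Hydraulic radius R = A/P = 24.58/12.67 = 1.941 ft. Q_A = (1.486/0.023)·24.58·1.941^(2/3)·√0.015 = 302.6 ft³/s.
Channel B: For a circular section of diameter D = 8.61 ft at depth y = 6.32 ft, the central angle is θ = 2 arccos(1 − 2y/D) = 4.116 rad. Then A = (D²/8)(θ − sin θ) = 45.8 ft² and P = Dθ/2 = 17.72 ft. Hydraulic radius R = A/P = 45.8/17.72 = 2.585 ft. Q_B = (1.486/0.023)·45.8·2.585^(2/3)·√0.015 = 682.7 ft³/s.
The larger discharge is 682.7 ft³/s and the smaller is 302.6 ft³/s; the ratio is 2.26.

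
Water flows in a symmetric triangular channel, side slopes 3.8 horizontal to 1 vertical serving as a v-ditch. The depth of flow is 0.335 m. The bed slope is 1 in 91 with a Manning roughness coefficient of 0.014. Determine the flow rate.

Q = 0.949 m³/s

For a triangular section with side slope z = 3.8: A = zy² = 3.8×0.335² = 0.4265 m²; P = 2y√(1+z²) = 2×0.335×3.929 = 2.633 m.
Hydraulic radius R = A/P = 0.4265/2.633 = 0.162 m.
Manning's equation: Q = (1/n) A R^(2/3) S^(1/2) = (1/0.014) × 0.4265 × 0.162^(2/3) × 0.01099^(1/2) = 0.949 m³/s.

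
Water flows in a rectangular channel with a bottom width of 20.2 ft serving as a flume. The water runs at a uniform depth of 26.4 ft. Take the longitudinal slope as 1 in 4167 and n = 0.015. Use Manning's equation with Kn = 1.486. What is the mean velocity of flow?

Flow area A = b·y = 20.2 × 26.4 = 533.3 ft². Wetted perimeter P = b + 2y = 20.2 + 2×26.4 = 73 ft.
Hydraulic radius R = A/P = 533.3/73 = 7.305 ft.
From Manning's equation, V = (1.486/n) R^(2/3) S^(1/2) = (1.486/0.015) × 7.305^(2/3) × 0.00024^(1/2) = 5.78 ft/s.

V = 5.78 ft/s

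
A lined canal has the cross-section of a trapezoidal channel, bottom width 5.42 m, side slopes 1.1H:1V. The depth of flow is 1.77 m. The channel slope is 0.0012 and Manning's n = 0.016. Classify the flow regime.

subcritical

With bottom width b = 5.42 m and side slope z = 1.1: A = (b + zy)y = (5.42 + 1.1×1.77)×1.77 = 13.04 m²; P = b + 2y√(1+z²) = 5.42 + 2×1.77×1.487 = 10.68 m.
Hydraulic radius R = A/P = 13.04/10.68 = 1.221 m.
V = (1/n) R^(2/3) √S = (1/0.016) × 1.221^(2/3) × √0.0012 = 2.473 m/s. Hydraulic depth D_h = A/T = 13.04/9.314 = 1.4 m.
Froude number Fr = V/√(g·D_h) = 2.473/√(9.81×1.4) = 0.667, which is less than 1, so the flow is subcritical.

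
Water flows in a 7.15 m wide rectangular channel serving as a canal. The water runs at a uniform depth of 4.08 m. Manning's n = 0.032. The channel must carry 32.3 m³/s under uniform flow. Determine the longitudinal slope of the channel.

S = 0.000531

Flow area A = b·y = 7.15 × 4.08 = 29.17 m². Wetted perimeter P = b + 2y = 7.15 + 2×4.08 = 15.31 m.
Hydraulic radius R = A/P = 29.17/15.31 = 1.905 m.
From Manning's equation, S = [nQ / (1 A R^(2/3))]² = [0.032 × 32.3 / (1 × 29.17 × 1.905^(2/3))]² = 0.000531.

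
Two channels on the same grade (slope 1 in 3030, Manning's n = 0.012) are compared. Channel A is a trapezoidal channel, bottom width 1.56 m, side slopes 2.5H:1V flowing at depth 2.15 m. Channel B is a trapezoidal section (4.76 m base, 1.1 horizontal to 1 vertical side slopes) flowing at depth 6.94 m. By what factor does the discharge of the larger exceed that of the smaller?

12

Channel A: With bottom width b = 1.56 m and side slope z = 2.5: A = (b + zy)y = (1.56 + 2.5×2.15)×2.15 = 14.91 m²; P = b + 2y√(1+z²) = 1.56 + 2×2.15×2.693 = 13.14 m. Hydraulic radius R = A/P = 14.91/13.14 = 1.135 m. Q_A = (1/0.012)·14.91·1.135^(2/3)·√0.00033 = 24.56 m³/s.
Channel B: With bottom width b = 4.76 m and side slope z = 1.1: A = (b + zy)y = (4.76 + 1.1×6.94)×6.94 = 86.01 m²; P = b + 2y√(1+z²) = 4.76 + 2×6.94×1.487 = 25.39 m. Hydraulic radius R = A/P = 86.01/25.39 = 3.387 m. Q_B = (1/0.012)·86.01·3.387^(2/3)·√0.00033 = 293.7 m³/s.
The larger discharge is 293.7 m³/s and the smaller is 24.56 m³/s; the ratio is 12.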